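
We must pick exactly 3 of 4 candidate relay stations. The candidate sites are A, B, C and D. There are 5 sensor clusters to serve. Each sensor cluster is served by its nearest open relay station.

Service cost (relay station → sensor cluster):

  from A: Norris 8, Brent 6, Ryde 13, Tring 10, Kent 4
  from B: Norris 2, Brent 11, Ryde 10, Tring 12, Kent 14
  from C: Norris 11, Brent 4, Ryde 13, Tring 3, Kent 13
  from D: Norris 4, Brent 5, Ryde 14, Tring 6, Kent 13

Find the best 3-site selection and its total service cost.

With exactly 3 open, each sensor cluster uses its cheapest among the chosen.
{A, B, C}: Norris→B 2, Brent→C 4, Ryde→B 10, Tring→C 3, Kent→A 4. Service cost 23.
{A, B, D}: service cost 27
{A, C, D}: service cost 28
Among all 4 size-3 choices, {A, B, C} is lowest.

Choose A, B and C; total service cost 23.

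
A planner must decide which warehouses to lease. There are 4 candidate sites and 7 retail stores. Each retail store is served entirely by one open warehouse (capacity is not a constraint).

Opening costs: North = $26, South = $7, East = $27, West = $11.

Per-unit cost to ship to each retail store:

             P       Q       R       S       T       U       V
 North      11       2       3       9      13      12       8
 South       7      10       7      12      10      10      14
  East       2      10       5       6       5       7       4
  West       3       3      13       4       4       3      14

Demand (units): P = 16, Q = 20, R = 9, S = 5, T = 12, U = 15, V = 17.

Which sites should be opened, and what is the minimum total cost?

For any fixed open set, each retail store goes to its cheapest open site; total = fixed + service.
{North, East, West}: P→East 2·16=32, Q→North 2·20=40, R→North 3·9=27, S→West 4·5=20, T→West 4·12=48, U→West 3·15=45, V→East 4·17=68. Service 280; fixed 64; total 344.
{North, South, East, West}: service 280 + fixed 71 = 351
{East, West}: P→East 2·16=32, Q→West 3·20=60, R→East 5·9=45, S→West 4·5=20, T→West 4·12=48, U→West 3·15=45, V→East 4·17=68. Service 318; fixed 38; total 356.
{South}: P→South 7·16=112, Q→South 10·20=200, R→South 7·9=63, S→South 12·5=60, T→South 10·12=120, U→South 10·15=150, V→South 14·17=238. Service 943; fixed 7; total 950.
No other subset beats 344.

Open North, East and West; minimum total cost 344.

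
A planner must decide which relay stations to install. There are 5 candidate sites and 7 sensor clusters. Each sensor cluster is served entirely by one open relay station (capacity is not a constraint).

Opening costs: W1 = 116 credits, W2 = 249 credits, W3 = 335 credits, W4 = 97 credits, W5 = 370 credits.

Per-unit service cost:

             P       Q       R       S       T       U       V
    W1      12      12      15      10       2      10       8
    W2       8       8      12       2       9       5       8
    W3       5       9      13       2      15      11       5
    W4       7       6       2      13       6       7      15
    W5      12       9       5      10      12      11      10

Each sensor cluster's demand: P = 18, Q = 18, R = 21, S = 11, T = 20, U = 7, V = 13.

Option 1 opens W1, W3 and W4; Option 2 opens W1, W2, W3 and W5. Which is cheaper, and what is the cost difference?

Option 1 is cheaper by 607.

Option 1: {W1, W3, W4}: P→W3 5·18=90, Q→W4 6·18=108, R→W4 2·21=42, S→W3 2·11=22, T→W1 2·20=40, U→W4 7·7=49, V→W3 5·13=65. Service 416; fixed 548; total 964.
Option 2: {W1, W2, W3, W5}: P→W3 5·18=90, Q→W2 8·18=144, R→W5 5·21=105, S→W2 2·11=22, T→W1 2·20=40, U→W2 5·7=35, V→W3 5·13=65. Service 501; fixed 1070; total 1571.
Difference: |964 − 1571| = 607.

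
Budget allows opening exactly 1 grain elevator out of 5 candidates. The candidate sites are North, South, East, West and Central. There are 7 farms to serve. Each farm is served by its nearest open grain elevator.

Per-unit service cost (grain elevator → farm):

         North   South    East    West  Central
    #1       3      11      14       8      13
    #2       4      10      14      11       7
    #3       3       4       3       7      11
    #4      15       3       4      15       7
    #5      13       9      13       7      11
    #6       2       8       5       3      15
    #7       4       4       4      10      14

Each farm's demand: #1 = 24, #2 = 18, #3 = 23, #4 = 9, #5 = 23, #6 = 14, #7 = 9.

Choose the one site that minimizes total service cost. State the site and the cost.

With exactly 1 open, each farm uses its cheapest among the chosen.
{North}: #1→North 3·24=72, #2→North 4·18=72, #3→North 3·23=69, #4→North 15·9=135, #5→North 13·23=299, #6→North 2·14=28, #7→North 4·9=36. Service cost 711.
{South}: service cost 918
{West}: service cost 979
Among all 5 size-1 choices, {North} is lowest.

Choose North only; total service cost 711.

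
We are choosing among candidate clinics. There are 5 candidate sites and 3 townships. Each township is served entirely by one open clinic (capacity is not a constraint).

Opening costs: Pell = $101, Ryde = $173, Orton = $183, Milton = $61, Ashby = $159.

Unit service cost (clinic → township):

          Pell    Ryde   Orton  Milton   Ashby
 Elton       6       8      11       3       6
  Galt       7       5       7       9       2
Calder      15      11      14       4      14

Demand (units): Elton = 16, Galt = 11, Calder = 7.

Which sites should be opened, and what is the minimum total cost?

Open Milton only; minimum total cost 236.

For any fixed open set, each township goes to its cheapest open site; total = fixed + service.
{Milton}: Elton→Milton 3·16=48, Galt→Milton 9·11=99, Calder→Milton 4·7=28. Service 175; fixed 61; total 236.
{Pell, Milton}: Elton→Milton 3·16=48, Galt→Pell 7·11=77, Calder→Milton 4·7=28. Service 153; fixed 162; total 315.
{Milton, Ashby}: service 98 + fixed 220 = 318
{Pell, Ryde, Orton, Milton, Ashby}: service 98 + fixed 677 = 775
No other subset beats 236.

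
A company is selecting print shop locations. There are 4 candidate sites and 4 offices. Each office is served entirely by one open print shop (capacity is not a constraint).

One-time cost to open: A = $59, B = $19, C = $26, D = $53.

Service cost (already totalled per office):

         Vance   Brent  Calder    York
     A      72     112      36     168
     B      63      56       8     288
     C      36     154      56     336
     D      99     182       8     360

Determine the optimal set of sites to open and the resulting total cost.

For any fixed open set, each office goes to its cheapest open site; total = fixed + service.
{A, B, C}: Vance→C 36, Brent→B 56, Calder→B 8, York→A 168. Service 268; fixed 104; total 372.
{A, B}: service 295 + fixed 78 = 373
{A, B, C, D}: Vance→C 36, Brent→B 56, Calder→B 8, York→A 168. Service 268; fixed 157; total 425.
{B}: service 415 + fixed 19 = 434
(All 15 nonempty subsets were checked; A, B and C is lowest.)

Open A, B and C; minimum total cost 372.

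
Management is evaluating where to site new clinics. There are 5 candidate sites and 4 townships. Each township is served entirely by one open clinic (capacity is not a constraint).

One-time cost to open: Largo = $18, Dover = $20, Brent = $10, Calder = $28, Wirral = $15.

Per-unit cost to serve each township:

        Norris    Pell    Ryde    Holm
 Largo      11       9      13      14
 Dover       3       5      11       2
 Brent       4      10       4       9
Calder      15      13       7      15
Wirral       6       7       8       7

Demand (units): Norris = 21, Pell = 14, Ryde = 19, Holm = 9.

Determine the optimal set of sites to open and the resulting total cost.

For any fixed open set, each township goes to its cheapest open site; total = fixed + service.
{Dover, Brent}: Norris→Dover 3·21=63, Pell→Dover 5·14=70, Ryde→Brent 4·19=76, Holm→Dover 2·9=18. Service 227; fixed 30; total 257.
{Dover, Brent, Wirral}: Norris→Dover 3·21=63, Pell→Dover 5·14=70, Ryde→Brent 4·19=76, Holm→Dover 2·9=18. Service 227; fixed 45; total 272.
{Largo, Dover, Brent}: service 227 + fixed 48 = 275
{Largo, Dover, Brent, Calder, Wirral}: service 227 + fixed 91 = 318
No other subset beats 257.

Open Dover and Brent; minimum total cost 257.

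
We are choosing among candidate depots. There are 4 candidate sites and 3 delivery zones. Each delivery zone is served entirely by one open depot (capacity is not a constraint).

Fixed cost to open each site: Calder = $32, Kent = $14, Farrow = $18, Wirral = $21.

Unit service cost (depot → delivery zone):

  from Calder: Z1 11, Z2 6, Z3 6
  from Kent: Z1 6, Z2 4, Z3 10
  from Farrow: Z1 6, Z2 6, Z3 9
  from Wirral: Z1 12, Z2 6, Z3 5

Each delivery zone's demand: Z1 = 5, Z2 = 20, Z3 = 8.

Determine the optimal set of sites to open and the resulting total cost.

For any fixed open set, each delivery zone goes to its cheapest open site; total = fixed + service.
{Kent, Wirral}: Z1→Kent 6·5=30, Z2→Kent 4·20=80, Z3→Wirral 5·8=40. Service 150; fixed 35; total 185.
{Kent, Farrow, Wirral}: Z1→Kent 6·5=30, Z2→Kent 4·20=80, Z3→Wirral 5·8=40. Service 150; fixed 53; total 203.
{Calder, Kent}: Z1→Kent 6·5=30, Z2→Kent 4·20=80, Z3→Calder 6·8=48. Service 158; fixed 46; total 204.
{Calder, Kent, Farrow, Wirral}: Z1→Kent 6·5=30, Z2→Kent 4·20=80, Z3→Wirral 5·8=40. Service 150; fixed 85; total 235.
(All 15 nonempty subsets were checked; Kent and Wirral is lowest.)

Open Kent and Wirral; minimum total cost 185.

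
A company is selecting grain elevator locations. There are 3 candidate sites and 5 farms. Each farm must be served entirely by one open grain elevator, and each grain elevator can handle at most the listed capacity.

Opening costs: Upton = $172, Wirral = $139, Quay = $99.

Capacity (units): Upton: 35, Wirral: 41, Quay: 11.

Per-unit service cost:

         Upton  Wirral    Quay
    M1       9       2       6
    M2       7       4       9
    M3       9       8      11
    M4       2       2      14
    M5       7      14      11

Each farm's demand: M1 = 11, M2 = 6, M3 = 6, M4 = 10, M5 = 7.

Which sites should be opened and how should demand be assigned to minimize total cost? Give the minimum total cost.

Open {Wirral}: M1→Wirral 2·11=22, M2→Wirral 4·6=24, M3→Wirral 8·6=48, M4→Wirral 2·10=20, M5→Wirral 14·7=98.
Loads: Wirral carries 40/41. Service 212; fixed 139; total 351.
Next best feasible plan costs 429.

Minimum total cost: 351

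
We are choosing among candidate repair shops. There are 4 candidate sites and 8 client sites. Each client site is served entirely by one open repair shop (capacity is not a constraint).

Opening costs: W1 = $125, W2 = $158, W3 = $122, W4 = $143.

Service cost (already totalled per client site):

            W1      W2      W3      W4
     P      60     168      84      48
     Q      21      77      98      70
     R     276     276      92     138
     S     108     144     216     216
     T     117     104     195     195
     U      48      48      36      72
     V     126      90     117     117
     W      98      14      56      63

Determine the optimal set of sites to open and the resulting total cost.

Open W1 and W3; minimum total cost 854.

For any fixed open set, each client site goes to its cheapest open site; total = fixed + service.
{W1, W3}: P→W1 60, Q→W1 21, R→W3 92, S→W1 108, T→W1 117, U→W3 36, V→W3 117, W→W3 56. Service 607; fixed 247; total 854.
{W2, W3}: service 641 + fixed 280 = 921
{W1, W4}: P→W4 48, Q→W1 21, R→W4 138, S→W1 108, T→W1 117, U→W1 48, V→W4 117, W→W4 63. Service 660; fixed 268; total 928.
{W1, W2, W3, W4}: service 513 + fixed 548 = 1061
(All 15 nonempty subsets were checked; W1 and W3 is lowest.)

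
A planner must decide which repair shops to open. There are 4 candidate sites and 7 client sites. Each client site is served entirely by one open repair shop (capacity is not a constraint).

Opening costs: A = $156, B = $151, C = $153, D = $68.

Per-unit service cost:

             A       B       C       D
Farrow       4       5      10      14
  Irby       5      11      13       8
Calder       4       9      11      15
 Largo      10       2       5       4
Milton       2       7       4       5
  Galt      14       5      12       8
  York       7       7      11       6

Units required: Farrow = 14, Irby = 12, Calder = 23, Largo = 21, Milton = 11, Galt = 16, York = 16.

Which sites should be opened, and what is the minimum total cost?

Open A and D; minimum total cost 762.

For any fixed open set, each client site goes to its cheapest open site; total = fixed + service.
{A, D}: Farrow→A 4·14=56, Irby→A 5·12=60, Calder→A 4·23=92, Largo→D 4·21=84, Milton→A 2·11=22, Galt→D 8·16=128, York→D 6·16=96. Service 538; fixed 224; total 762.
{A, B}: service 464 + fixed 307 = 771
{A, B, D}: service 448 + fixed 375 = 823
{A, B, C, D}: service 448 + fixed 528 = 976
No other subset beats 762.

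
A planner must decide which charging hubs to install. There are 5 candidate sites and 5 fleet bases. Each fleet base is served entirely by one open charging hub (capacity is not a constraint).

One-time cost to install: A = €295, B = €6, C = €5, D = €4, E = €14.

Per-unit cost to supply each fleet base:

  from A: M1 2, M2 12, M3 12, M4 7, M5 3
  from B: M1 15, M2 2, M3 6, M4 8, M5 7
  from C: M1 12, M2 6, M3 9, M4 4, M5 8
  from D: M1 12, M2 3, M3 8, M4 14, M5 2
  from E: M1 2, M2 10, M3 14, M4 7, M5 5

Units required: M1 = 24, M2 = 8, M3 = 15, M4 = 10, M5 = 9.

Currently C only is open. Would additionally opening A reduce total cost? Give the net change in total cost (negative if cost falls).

No — net change +10 (cost rises by 10).

Current service cost with {C}: 583.
Adding A: each fleet base re-picks its cheapest; new service cost 298, saving 285.
Extra fixed cost: 295. Net change = 295 − 285 = 10.
(Totals: 588 → 598.)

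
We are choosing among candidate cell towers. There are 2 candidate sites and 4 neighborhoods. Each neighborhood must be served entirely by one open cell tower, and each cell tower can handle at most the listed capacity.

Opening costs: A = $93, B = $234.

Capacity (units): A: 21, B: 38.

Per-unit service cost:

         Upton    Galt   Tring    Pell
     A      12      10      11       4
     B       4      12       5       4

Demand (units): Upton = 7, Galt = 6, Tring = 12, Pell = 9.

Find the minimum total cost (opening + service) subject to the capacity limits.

Open {B}: Upton→B 4·7=28, Galt→B 12·6=72, Tring→B 5·12=60, Pell→B 4·9=36.
Loads: B carries 34/38. Service 196; fixed 234; total 430.
Next best feasible plan costs 511.

Minimum total cost: 430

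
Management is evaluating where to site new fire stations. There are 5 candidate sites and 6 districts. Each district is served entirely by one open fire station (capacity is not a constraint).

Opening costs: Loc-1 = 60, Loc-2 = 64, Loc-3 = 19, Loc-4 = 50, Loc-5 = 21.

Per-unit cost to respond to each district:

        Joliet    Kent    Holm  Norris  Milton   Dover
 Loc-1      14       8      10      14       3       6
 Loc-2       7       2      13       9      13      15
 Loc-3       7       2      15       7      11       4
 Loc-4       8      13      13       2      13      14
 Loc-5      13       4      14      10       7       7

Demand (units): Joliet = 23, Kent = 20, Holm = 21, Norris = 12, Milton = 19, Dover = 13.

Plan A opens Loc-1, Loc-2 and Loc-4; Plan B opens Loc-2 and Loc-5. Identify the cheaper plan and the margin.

Plan A is cheaper by 147.

Plan A: {Loc-1, Loc-2, Loc-4}: Joliet→Loc-2 7·23=161, Kent→Loc-2 2·20=40, Holm→Loc-1 10·21=210, Norris→Loc-4 2·12=24, Milton→Loc-1 3·19=57, Dover→Loc-1 6·13=78. Service 570; fixed 174; total 744.
Plan B: {Loc-2, Loc-5}: Joliet→Loc-2 7·23=161, Kent→Loc-2 2·20=40, Holm→Loc-2 13·21=273, Norris→Loc-2 9·12=108, Milton→Loc-5 7·19=133, Dover→Loc-5 7·13=91. Service 806; fixed 85; total 891.
Difference: |744 − 891| = 147.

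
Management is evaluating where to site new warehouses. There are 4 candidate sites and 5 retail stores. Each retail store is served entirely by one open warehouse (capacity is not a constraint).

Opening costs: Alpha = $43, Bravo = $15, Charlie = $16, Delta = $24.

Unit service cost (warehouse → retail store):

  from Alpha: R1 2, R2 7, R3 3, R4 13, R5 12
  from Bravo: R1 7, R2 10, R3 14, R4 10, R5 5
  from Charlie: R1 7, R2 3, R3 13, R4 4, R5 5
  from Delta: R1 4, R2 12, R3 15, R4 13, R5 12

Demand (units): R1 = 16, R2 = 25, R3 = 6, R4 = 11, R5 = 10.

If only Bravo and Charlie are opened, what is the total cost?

Each retail store is assigned to its cheapest site among the open ones.
{Bravo, Charlie}: R1→Bravo 7·16=112, R2→Charlie 3·25=75, R3→Charlie 13·6=78, R4→Charlie 4·11=44, R5→Bravo 5·10=50. Service 359; fixed 31; total 390.

Total cost: 390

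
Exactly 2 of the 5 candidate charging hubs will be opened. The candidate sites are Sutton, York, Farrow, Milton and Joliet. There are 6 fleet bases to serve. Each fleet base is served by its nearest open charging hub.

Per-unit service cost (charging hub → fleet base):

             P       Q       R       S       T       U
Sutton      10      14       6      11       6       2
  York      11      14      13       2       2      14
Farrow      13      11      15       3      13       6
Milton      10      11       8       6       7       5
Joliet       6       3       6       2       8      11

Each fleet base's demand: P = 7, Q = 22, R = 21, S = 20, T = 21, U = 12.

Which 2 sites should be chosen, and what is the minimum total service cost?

With exactly 2 open, each fleet base uses its cheapest among the chosen.
{Sutton, Joliet}: P→Joliet 6·7=42, Q→Joliet 3·22=66, R→Sutton 6·21=126, S→Joliet 2·20=40, T→Sutton 6·21=126, U→Sutton 2·12=24. Service cost 424.
{York, Joliet}: service cost 448
{Milton, Joliet}: service cost 481
Among all 10 size-2 choices, {Sutton, Joliet} is lowest.

Choose Sutton and Joliet; total service cost 424.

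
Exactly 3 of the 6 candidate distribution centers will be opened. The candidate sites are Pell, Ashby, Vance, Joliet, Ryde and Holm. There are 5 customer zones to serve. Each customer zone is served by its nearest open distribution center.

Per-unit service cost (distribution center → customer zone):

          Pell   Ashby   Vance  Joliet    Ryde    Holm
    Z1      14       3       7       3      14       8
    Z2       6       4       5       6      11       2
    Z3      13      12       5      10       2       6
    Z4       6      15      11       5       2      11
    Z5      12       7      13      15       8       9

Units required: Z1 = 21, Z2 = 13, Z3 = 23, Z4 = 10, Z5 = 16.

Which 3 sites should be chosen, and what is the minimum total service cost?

With exactly 3 open, each customer zone uses its cheapest among the chosen.
{Ashby, Ryde, Holm}: Z1→Ashby 3·21=63, Z2→Holm 2·13=26, Z3→Ryde 2·23=46, Z4→Ryde 2·10=20, Z5→Ashby 7·16=112. Service cost 267.
{Joliet, Ryde, Holm}: service cost 283
{Pell, Ashby, Ryde}: service cost 293
Among all 20 size-3 choices, {Ashby, Ryde, Holm} is lowest.

Choose Ashby, Ryde and Holm; total service cost 267.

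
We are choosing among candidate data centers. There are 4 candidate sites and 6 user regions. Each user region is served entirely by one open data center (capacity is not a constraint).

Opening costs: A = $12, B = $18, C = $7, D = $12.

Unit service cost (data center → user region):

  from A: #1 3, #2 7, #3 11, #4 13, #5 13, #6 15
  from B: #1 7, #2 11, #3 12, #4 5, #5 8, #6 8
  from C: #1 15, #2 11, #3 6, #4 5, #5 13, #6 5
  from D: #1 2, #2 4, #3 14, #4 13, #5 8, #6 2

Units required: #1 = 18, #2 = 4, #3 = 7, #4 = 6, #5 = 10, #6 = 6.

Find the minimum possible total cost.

For any fixed open set, each user region goes to its cheapest open site; total = fixed + service.
{C, D}: #1→D 2·18=36, #2→D 4·4=16, #3→C 6·7=42, #4→C 5·6=30, #5→D 8·10=80, #6→D 2·6=12. Service 216; fixed 19; total 235.
{A, C, D}: service 216 + fixed 31 = 247
{B, C, D}: #1→D 2·18=36, #2→D 4·4=16, #3→C 6·7=42, #4→B 5·6=30, #5→B 8·10=80, #6→D 2·6=12. Service 216; fixed 37; total 253.
{A, B, C, D}: #1→D 2·18=36, #2→D 4·4=16, #3→C 6·7=42, #4→B 5·6=30, #5→B 8·10=80, #6→D 2·6=12. Service 216; fixed 49; total 265.
(All 15 nonempty subsets were checked; C and D is lowest.)

Minimum total cost: 235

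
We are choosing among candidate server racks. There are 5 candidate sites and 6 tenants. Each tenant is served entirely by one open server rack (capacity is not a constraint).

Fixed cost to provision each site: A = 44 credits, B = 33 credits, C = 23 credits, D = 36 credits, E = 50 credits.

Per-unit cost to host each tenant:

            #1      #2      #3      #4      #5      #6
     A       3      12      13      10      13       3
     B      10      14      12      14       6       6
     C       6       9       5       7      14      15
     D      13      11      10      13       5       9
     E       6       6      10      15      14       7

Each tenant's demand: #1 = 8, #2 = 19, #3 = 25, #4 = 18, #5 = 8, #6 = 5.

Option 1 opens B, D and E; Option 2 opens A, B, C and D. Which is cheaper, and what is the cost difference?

Option 2 is cheaper by 198.

Option 1: {B, D, E}: #1→E 6·8=48, #2→E 6·19=114, #3→D 10·25=250, #4→D 13·18=234, #5→D 5·8=40, #6→B 6·5=30. Service 716; fixed 119; total 835.
Option 2: {A, B, C, D}: #1→A 3·8=24, #2→C 9·19=171, #3→C 5·25=125, #4→C 7·18=126, #5→D 5·8=40, #6→A 3·5=15. Service 501; fixed 136; total 637.
Difference: |835 − 637| = 198.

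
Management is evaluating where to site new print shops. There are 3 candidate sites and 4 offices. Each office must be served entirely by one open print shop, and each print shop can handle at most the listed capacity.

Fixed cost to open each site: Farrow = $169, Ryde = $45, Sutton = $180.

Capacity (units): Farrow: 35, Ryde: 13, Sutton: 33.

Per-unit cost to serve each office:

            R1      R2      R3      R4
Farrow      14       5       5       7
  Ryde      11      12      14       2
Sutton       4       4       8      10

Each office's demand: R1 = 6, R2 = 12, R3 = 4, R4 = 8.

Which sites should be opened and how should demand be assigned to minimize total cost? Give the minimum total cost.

Open {Ryde, Sutton}: R1→Sutton 4·6=24, R2→Sutton 4·12=48, R3→Sutton 8·4=32, R4→Ryde 2·8=16.
Loads: Ryde carries 8/13, Sutton carries 22/33. Service 120; fixed 225; total 345.
Next best feasible plan costs 364.

Minimum total cost: 345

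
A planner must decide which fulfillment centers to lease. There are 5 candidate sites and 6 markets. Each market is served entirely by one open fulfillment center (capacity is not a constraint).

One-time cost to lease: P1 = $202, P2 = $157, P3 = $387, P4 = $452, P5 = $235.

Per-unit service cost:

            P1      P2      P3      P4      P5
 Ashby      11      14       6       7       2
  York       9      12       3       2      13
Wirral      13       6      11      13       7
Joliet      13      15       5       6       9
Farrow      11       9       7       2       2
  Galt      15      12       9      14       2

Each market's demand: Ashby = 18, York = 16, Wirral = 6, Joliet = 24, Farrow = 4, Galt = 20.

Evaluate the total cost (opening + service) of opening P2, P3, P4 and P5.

Total cost: 1503

Each market is assigned to its cheapest site among the open ones.
{P2, P3, P4, P5}: Ashby→P5 2·18=36, York→P4 2·16=32, Wirral→P2 6·6=36, Joliet→P3 5·24=120, Farrow→P4 2·4=8, Galt→P5 2·20=40. Service 272; fixed 1231; total 1503.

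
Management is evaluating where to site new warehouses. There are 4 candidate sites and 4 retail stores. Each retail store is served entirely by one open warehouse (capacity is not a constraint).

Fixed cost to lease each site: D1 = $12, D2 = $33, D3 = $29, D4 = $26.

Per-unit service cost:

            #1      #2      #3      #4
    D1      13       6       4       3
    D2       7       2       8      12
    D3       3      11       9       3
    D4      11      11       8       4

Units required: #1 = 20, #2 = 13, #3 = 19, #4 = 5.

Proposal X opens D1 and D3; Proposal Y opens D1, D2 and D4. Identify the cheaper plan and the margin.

Proposal X: {D1, D3}: #1→D3 3·20=60, #2→D1 6·13=78, #3→D1 4·19=76, #4→D1 3·5=15. Service 229; fixed 41; total 270.
Proposal Y: {D1, D2, D4}: #1→D2 7·20=140, #2→D2 2·13=26, #3→D1 4·19=76, #4→D1 3·5=15. Service 257; fixed 71; total 328.
Difference: |270 − 328| = 58.

Proposal X is cheaper by 58.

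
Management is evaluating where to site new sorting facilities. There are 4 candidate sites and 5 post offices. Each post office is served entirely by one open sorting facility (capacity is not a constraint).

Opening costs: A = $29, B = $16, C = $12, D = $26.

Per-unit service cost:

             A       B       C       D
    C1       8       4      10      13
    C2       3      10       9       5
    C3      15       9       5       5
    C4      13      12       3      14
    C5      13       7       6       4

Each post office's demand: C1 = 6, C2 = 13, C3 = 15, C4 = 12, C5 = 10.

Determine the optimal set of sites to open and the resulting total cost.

Open A, B and C; minimum total cost 291.

For any fixed open set, each post office goes to its cheapest open site; total = fixed + service.
{A, B, C}: C1→B 4·6=24, C2→A 3·13=39, C3→C 5·15=75, C4→C 3·12=36, C5→C 6·10=60. Service 234; fixed 57; total 291.
{B, C, D}: C1→B 4·6=24, C2→D 5·13=65, C3→C 5·15=75, C4→C 3·12=36, C5→D 4·10=40. Service 240; fixed 54; total 294.
{A, B, C, D}: service 214 + fixed 83 = 297
{C}: service 348 + fixed 12 = 360
No other subset beats 291.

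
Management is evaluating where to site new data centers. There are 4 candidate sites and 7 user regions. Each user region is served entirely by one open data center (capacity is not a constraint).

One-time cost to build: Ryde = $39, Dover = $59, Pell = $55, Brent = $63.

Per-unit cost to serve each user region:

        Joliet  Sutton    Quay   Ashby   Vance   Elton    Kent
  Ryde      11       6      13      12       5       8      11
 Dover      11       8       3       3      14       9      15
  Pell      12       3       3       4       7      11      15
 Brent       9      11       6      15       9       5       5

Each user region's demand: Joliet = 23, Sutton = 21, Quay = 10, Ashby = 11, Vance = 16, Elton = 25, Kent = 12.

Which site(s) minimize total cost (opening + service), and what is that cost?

For any fixed open set, each user region goes to its cheapest open site; total = fixed + service.
{Pell, Brent}: Joliet→Brent 9·23=207, Sutton→Pell 3·21=63, Quay→Pell 3·10=30, Ashby→Pell 4·11=44, Vance→Pell 7·16=112, Elton→Brent 5·25=125, Kent→Brent 5·12=60. Service 641; fixed 118; total 759.
{Ryde, Pell, Brent}: service 609 + fixed 157 = 766
{Dover, Pell, Brent}: Joliet→Brent 9·23=207, Sutton→Pell 3·21=63, Quay→Dover 3·10=30, Ashby→Dover 3·11=33, Vance→Pell 7·16=112, Elton→Brent 5·25=125, Kent→Brent 5·12=60. Service 630; fixed 177; total 807.
{Ryde, Dover, Pell, Brent}: service 598 + fixed 216 = 814
No other subset beats 759.

Open Pell and Brent; minimum total cost 759.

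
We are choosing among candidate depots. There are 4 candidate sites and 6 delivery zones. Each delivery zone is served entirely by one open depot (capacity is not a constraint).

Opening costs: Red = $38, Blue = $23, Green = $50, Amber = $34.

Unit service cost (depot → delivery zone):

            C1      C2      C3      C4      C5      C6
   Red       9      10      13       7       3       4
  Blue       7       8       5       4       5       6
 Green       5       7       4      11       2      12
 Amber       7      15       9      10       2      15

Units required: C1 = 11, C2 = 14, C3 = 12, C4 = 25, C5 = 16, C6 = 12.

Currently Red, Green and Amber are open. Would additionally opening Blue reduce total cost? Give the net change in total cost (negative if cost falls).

Yes — net change −52 (cost falls by 52).

Current service cost with {Red, Green, Amber}: 456.
Adding Blue: each delivery zone re-picks its cheapest; new service cost 381, saving 75.
Extra fixed cost: 23. Net change = 23 − 75 = -52.
(Totals: 578 → 526.)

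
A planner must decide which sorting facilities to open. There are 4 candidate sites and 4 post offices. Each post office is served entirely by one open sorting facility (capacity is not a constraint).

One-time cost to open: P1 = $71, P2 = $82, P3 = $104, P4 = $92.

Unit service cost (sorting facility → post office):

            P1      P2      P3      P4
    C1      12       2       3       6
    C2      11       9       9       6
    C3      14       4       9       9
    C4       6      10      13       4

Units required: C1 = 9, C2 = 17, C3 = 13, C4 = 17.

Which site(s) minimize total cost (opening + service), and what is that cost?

For any fixed open set, each post office goes to its cheapest open site; total = fixed + service.
{P2, P4}: C1→P2 2·9=18, C2→P4 6·17=102, C3→P2 4·13=52, C4→P4 4·17=68. Service 240; fixed 174; total 414.
{P4}: C1→P4 6·9=54, C2→P4 6·17=102, C3→P4 9·13=117, C4→P4 4·17=68. Service 341; fixed 92; total 433.
{P2}: service 393 + fixed 82 = 475
{P1, P2, P3, P4}: C1→P2 2·9=18, C2→P4 6·17=102, C3→P2 4·13=52, C4→P4 4·17=68. Service 240; fixed 349; total 589.
No other subset beats 414.

Open P2 and P4; minimum total cost 414.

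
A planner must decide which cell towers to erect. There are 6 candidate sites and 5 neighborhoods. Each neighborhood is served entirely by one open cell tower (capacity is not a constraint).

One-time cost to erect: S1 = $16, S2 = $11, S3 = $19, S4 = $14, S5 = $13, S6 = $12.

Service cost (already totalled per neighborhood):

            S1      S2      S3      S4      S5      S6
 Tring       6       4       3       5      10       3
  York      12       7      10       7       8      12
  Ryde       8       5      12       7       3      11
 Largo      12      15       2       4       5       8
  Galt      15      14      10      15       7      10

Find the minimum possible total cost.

Minimum total cost: 46

For any fixed open set, each neighborhood goes to its cheapest open site; total = fixed + service.
{S5}: Tring→S5 10, York→S5 8, Ryde→S5 3, Largo→S5 5, Galt→S5 7. Service 33; fixed 13; total 46.
{S2, S5}: service 26 + fixed 24 = 50
{S5, S6}: service 26 + fixed 25 = 51
{S1, S2, S3, S4, S5, S6}: service 22 + fixed 85 = 107
No other subset beats 46.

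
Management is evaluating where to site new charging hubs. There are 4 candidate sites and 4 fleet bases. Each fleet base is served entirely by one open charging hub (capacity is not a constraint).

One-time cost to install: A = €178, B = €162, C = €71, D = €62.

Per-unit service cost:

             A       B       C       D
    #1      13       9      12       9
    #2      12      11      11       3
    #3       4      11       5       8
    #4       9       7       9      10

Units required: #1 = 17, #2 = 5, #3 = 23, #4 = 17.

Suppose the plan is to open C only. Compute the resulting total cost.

Total cost: 598

Each fleet base is assigned to its cheapest site among the open ones.
{C}: #1→C 12·17=204, #2→C 11·5=55, #3→C 5·23=115, #4→C 9·17=153. Service 527; fixed 71; total 598.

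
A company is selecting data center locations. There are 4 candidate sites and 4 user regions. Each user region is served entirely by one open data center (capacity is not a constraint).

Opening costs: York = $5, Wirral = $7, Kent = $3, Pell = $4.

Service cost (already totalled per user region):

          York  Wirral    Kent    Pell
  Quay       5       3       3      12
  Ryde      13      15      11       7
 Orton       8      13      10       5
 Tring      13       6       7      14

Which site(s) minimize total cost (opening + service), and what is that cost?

Open Kent and Pell; minimum total cost 29.

For any fixed open set, each user region goes to its cheapest open site; total = fixed + service.
{Kent, Pell}: Quay→Kent 3, Ryde→Pell 7, Orton→Pell 5, Tring→Kent 7. Service 22; fixed 7; total 29.
{Wirral, Pell}: Quay→Wirral 3, Ryde→Pell 7, Orton→Pell 5, Tring→Wirral 6. Service 21; fixed 11; total 32.
{York, Kent, Pell}: service 22 + fixed 12 = 34
{York, Wirral, Kent, Pell}: service 21 + fixed 19 = 40
No other subset beats 29.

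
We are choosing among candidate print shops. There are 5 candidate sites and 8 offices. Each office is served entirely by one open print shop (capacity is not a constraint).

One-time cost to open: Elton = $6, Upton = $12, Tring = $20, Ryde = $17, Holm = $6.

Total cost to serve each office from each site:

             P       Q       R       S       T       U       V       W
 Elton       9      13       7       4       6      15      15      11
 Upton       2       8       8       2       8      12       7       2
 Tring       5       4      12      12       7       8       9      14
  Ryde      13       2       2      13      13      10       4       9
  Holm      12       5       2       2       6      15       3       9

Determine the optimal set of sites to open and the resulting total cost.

Open Upton and Holm; minimum total cost 52.

For any fixed open set, each office goes to its cheapest open site; total = fixed + service.
{Upton, Holm}: P→Upton 2, Q→Holm 5, R→Holm 2, S→Upton 2, T→Holm 6, U→Upton 12, V→Holm 3, W→Upton 2. Service 34; fixed 18; total 52.
{Elton, Upton, Holm}: P→Upton 2, Q→Holm 5, R→Holm 2, S→Upton 2, T→Elton 6, U→Upton 12, V→Holm 3, W→Upton 2. Service 34; fixed 24; total 58.
{Holm}: service 54 + fixed 6 = 60
{Elton, Upton, Tring, Ryde, Holm}: service 27 + fixed 61 = 88
No other subset beats 52.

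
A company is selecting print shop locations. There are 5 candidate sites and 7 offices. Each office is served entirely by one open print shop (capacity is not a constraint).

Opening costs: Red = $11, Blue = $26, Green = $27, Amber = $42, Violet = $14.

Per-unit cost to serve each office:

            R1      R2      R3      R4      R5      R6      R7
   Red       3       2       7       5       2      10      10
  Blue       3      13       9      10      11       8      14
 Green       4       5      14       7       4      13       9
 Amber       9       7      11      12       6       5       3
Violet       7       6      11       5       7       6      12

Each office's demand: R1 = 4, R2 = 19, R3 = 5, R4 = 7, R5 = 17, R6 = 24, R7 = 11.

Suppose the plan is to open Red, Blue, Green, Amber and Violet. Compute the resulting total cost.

Total cost: 427

Each office is assigned to its cheapest site among the open ones.
{Red, Blue, Green, Amber, Violet}: R1→Red 3·4=12, R2→Red 2·19=38, R3→Red 7·5=35, R4→Red 5·7=35, R5→Red 2·17=34, R6→Amber 5·24=120, R7→Amber 3·11=33. Service 307; fixed 120; total 427.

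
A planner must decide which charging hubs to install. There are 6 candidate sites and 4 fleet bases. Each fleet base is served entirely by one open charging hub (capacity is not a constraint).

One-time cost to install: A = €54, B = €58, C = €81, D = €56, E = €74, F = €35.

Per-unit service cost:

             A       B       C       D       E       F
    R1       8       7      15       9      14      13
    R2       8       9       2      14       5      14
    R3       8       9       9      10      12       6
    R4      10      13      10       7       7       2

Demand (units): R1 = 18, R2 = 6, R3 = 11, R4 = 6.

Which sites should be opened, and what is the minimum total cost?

Open B and F; minimum total cost 351.

For any fixed open set, each fleet base goes to its cheapest open site; total = fixed + service.
{B, F}: R1→B 7·18=126, R2→B 9·6=54, R3→F 6·11=66, R4→F 2·6=12. Service 258; fixed 93; total 351.
{A, F}: service 270 + fixed 89 = 359
{B, C, F}: service 216 + fixed 174 = 390
{A, B, C, D, E, F}: service 216 + fixed 358 = 574
No other subset beats 351.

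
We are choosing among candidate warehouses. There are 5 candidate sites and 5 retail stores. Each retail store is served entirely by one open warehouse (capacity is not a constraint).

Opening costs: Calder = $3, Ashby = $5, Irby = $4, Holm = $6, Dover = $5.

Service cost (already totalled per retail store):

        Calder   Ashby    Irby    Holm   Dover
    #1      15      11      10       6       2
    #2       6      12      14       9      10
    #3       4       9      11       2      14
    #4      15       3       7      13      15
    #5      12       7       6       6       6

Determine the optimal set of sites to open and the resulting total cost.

Open Calder, Ashby and Dover; minimum total cost 34.

For any fixed open set, each retail store goes to its cheapest open site; total = fixed + service.
{Calder, Ashby, Dover}: #1→Dover 2, #2→Calder 6, #3→Calder 4, #4→Ashby 3, #5→Dover 6. Service 21; fixed 13; total 34.
{Calder, Ashby, Holm}: service 23 + fixed 14 = 37
{Calder, Irby, Dover}: service 25 + fixed 12 = 37
{Calder, Ashby, Irby, Holm, Dover}: service 19 + fixed 23 = 42
No other subset beats 34.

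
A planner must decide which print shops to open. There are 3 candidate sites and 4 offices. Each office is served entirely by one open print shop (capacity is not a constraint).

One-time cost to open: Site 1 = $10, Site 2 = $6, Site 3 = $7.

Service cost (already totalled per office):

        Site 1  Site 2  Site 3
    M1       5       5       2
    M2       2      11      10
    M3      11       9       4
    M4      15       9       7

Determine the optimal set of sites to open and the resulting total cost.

Open Site 3 only; minimum total cost 30.

For any fixed open set, each office goes to its cheapest open site; total = fixed + service.
{Site 3}: M1→Site 3 2, M2→Site 3 10, M3→Site 3 4, M4→Site 3 7. Service 23; fixed 7; total 30.
{Site 1, Site 3}: service 15 + fixed 17 = 32
{Site 2, Site 3}: M1→Site 3 2, M2→Site 3 10, M3→Site 3 4, M4→Site 3 7. Service 23; fixed 13; total 36.
{Site 1, Site 2, Site 3}: service 15 + fixed 23 = 38
No other subset beats 30.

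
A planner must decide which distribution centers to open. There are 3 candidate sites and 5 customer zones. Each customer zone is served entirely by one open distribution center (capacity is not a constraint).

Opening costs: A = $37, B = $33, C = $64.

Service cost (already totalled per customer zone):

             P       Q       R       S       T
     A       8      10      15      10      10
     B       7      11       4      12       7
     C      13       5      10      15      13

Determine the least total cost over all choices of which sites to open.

For any fixed open set, each customer zone goes to its cheapest open site; total = fixed + service.
{B}: P→B 7, Q→B 11, R→B 4, S→B 12, T→B 7. Service 41; fixed 33; total 74.
{A}: service 53 + fixed 37 = 90
{A, B}: service 38 + fixed 70 = 108
{A, B, C}: P→B 7, Q→C 5, R→B 4, S→A 10, T→B 7. Service 33; fixed 134; total 167.
No other subset beats 74.

Minimum total cost: 74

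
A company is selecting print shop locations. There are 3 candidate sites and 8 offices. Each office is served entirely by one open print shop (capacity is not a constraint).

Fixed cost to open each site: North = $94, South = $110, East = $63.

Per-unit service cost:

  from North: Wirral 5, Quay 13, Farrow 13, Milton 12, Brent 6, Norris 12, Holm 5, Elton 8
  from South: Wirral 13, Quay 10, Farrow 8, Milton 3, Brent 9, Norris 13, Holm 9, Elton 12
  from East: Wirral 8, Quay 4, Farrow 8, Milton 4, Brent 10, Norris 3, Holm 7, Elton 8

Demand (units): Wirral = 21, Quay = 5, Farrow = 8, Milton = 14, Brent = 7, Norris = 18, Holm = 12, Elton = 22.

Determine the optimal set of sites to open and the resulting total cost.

Open North and East; minimum total cost 734.

For any fixed open set, each office goes to its cheapest open site; total = fixed + service.
{North, East}: Wirral→North 5·21=105, Quay→East 4·5=20, Farrow→East 8·8=64, Milton→East 4·14=56, Brent→North 6·7=42, Norris→East 3·18=54, Holm→North 5·12=60, Elton→North 8·22=176. Service 577; fixed 157; total 734.
{East}: service 692 + fixed 63 = 755
{North, South, East}: service 563 + fixed 267 = 830
(All 7 nonempty subsets were checked; North and East is lowest.)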